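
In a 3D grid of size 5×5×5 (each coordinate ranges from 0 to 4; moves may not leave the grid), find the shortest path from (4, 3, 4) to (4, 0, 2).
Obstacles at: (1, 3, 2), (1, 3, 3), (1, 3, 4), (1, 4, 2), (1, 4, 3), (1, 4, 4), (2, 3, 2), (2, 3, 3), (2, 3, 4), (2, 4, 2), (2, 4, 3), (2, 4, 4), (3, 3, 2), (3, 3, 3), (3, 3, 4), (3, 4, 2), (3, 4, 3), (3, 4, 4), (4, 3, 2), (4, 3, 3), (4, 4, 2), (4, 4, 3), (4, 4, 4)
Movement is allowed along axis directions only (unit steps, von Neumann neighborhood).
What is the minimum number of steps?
5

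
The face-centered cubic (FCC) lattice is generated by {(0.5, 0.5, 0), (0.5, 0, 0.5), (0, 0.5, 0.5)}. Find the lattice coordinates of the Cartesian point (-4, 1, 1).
-4b₁ - 4b₂ + 6b₃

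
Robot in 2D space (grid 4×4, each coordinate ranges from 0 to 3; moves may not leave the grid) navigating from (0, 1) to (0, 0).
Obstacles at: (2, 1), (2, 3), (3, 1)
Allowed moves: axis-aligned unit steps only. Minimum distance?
1
(one shortest path: (0, 1) → (0, 0))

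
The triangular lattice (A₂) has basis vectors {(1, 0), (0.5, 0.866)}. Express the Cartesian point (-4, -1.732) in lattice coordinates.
-3b₁ - 2b₂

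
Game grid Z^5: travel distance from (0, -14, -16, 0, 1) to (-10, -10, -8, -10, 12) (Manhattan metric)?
43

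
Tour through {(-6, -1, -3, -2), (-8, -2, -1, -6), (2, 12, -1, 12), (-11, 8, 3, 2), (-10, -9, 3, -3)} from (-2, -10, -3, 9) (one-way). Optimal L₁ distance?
103
(one optimal route: (-2, -10, -3, 9) → (-6, -1, -3, -2) → (-8, -2, -1, -6) → (-10, -9, 3, -3) → (-11, 8, 3, 2) → (2, 12, -1, 12))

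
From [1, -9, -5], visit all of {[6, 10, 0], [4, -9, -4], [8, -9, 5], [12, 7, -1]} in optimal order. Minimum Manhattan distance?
53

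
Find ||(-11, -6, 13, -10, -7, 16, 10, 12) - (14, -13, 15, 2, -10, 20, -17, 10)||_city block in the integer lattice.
82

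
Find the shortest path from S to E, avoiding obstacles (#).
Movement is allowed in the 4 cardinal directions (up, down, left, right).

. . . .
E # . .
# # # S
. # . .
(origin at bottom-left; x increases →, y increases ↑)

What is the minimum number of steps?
6
(one shortest path: (3, 1) → (3, 2) → (2, 2) → (2, 3) → (1, 3) → (0, 3) → (0, 2))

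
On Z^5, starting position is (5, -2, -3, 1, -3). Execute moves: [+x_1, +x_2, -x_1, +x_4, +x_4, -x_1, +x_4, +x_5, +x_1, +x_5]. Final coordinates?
(5, -1, -3, 4, -1)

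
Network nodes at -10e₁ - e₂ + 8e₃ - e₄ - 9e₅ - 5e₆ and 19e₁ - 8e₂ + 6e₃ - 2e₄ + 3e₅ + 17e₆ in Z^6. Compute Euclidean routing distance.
39.0256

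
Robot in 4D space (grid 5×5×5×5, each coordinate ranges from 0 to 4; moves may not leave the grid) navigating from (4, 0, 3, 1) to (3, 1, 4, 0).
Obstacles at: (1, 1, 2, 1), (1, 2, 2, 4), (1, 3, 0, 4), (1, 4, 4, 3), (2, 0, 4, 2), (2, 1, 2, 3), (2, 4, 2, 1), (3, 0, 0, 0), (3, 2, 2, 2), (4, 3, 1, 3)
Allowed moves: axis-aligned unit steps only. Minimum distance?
4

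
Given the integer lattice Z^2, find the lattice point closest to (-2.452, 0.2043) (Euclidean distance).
(-2, 0)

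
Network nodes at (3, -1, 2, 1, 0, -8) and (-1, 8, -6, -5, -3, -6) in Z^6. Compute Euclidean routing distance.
14.4914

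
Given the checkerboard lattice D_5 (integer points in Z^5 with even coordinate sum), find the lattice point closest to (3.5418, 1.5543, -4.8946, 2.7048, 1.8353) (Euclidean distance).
(4, 2, -5, 3, 2)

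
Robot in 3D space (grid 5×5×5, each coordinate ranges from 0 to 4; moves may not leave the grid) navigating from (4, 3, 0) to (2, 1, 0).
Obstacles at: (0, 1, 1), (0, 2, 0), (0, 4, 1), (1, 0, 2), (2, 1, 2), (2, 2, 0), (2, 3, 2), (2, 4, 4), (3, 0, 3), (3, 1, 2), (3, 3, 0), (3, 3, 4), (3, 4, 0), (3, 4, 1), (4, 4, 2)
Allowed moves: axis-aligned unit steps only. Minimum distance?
4
(one shortest path: (4, 3, 0) → (4, 2, 0) → (3, 2, 0) → (3, 1, 0) → (2, 1, 0))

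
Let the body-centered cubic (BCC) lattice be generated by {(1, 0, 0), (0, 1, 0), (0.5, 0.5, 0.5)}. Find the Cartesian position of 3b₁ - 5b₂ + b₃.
(3.5, -4.5, 0.5)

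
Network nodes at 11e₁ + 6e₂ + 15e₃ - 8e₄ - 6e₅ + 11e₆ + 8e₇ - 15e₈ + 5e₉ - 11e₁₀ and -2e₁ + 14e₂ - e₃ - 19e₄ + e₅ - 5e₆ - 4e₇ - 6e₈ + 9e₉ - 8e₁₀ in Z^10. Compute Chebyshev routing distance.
16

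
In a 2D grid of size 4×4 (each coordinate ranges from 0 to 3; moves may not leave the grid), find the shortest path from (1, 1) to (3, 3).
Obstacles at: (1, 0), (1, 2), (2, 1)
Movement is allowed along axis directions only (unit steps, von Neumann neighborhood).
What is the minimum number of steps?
6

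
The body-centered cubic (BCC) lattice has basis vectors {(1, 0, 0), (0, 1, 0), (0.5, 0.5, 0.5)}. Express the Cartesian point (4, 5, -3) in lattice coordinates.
7b₁ + 8b₂ - 6b₃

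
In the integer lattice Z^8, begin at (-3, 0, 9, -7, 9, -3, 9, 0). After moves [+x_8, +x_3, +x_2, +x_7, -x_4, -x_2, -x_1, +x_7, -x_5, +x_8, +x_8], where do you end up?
(-4, 0, 10, -8, 8, -3, 11, 3)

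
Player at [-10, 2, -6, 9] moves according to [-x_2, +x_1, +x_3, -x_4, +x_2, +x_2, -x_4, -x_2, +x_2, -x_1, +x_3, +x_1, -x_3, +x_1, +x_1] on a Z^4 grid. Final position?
(-7, 3, -5, 7)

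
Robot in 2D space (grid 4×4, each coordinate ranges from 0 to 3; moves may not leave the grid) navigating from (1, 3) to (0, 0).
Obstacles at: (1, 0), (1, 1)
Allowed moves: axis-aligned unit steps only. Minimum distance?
4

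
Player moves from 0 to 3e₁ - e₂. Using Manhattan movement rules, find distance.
4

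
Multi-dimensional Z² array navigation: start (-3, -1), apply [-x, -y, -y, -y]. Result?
(-4, -4)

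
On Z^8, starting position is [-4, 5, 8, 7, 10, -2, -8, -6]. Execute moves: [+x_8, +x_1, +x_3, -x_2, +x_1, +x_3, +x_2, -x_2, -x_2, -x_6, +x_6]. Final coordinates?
(-2, 3, 10, 7, 10, -2, -8, -5)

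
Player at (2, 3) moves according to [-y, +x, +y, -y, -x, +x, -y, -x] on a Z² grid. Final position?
(2, 1)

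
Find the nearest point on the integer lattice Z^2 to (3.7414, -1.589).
(4, -2)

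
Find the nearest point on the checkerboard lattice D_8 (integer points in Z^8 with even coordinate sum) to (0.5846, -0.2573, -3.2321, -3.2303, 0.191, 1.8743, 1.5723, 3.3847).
(1, 0, -3, -3, 0, 2, 2, 3)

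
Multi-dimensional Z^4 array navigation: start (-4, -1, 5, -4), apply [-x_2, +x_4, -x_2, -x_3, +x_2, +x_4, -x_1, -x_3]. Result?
(-5, -2, 3, -2)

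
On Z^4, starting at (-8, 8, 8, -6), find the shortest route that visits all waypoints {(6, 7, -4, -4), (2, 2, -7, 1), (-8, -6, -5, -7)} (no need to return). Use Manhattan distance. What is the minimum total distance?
73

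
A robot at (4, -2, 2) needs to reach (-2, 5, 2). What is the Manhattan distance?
13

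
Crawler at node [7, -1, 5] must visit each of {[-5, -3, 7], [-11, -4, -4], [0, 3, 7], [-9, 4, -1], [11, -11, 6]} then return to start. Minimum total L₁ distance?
102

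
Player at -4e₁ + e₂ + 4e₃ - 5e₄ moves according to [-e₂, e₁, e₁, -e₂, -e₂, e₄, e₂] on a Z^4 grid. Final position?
(-2, -1, 4, -4)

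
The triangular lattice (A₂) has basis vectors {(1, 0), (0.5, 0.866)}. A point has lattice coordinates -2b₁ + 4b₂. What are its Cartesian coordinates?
(0, 3.464)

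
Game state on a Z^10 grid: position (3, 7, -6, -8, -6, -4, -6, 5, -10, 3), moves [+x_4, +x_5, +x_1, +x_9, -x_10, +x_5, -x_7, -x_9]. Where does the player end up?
(4, 7, -6, -7, -4, -4, -7, 5, -10, 2)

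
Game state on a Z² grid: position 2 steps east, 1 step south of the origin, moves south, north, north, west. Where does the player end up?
(1, 0)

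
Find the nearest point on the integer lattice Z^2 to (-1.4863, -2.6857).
(-1, -3)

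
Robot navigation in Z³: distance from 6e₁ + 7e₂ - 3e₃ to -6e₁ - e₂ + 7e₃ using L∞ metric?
12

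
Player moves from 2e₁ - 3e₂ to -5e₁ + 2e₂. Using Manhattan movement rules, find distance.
12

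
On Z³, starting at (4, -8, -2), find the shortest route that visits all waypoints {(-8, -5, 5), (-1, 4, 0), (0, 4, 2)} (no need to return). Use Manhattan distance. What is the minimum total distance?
42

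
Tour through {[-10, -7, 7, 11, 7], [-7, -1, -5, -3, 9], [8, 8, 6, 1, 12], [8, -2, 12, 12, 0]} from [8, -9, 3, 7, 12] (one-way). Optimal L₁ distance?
138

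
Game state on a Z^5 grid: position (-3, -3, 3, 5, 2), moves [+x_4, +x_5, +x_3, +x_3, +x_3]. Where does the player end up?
(-3, -3, 6, 6, 3)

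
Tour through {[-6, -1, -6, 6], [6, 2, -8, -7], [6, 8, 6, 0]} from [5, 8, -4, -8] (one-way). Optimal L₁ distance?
76
(one optimal route: (5, 8, -4, -8) → (6, 8, 6, 0) → (6, 2, -8, -7) → (-6, -1, -6, 6))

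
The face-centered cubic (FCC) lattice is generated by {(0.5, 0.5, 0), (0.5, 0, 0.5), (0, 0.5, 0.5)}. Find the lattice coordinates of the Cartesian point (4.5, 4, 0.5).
8b₁ + b₂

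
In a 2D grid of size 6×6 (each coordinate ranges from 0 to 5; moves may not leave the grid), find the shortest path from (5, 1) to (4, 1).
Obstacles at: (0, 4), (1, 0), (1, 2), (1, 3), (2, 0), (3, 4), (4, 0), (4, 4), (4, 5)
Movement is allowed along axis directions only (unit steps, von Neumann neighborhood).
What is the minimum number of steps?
1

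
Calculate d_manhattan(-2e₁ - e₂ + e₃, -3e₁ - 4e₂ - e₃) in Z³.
6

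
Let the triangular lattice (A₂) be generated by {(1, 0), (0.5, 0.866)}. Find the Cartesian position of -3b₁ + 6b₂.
(0, 5.196)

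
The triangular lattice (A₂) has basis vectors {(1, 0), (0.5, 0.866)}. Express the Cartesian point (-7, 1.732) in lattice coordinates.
-8b₁ + 2b₂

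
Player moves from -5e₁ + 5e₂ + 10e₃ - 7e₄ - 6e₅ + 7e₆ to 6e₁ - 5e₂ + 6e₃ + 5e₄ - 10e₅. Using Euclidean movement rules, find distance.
21.1187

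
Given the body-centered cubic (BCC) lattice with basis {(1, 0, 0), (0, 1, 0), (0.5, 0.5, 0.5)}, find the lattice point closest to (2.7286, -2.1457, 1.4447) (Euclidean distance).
(2.5, -2.5, 1.5)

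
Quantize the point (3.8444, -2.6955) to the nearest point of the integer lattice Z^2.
(4, -3)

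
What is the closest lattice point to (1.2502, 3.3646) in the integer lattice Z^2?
(1, 3)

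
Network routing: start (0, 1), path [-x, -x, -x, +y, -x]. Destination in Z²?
(-4, 2)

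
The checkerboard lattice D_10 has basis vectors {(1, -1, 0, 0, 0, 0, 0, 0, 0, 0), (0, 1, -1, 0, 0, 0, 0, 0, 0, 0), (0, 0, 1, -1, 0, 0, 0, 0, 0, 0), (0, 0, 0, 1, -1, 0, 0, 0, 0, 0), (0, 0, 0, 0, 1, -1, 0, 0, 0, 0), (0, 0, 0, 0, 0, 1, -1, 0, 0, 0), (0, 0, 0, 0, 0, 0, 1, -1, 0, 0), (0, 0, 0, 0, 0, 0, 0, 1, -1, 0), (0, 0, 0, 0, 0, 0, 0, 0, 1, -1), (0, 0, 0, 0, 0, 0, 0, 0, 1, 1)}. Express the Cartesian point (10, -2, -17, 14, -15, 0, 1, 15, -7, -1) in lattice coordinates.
10b₁ + 8b₂ - 9b₃ + 5b₄ - 10b₅ - 10b₆ - 9b₇ + 6b₈ - b₁₀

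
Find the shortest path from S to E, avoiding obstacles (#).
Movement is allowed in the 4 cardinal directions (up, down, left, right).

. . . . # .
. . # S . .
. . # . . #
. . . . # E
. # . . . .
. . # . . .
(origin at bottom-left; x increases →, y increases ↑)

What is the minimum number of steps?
6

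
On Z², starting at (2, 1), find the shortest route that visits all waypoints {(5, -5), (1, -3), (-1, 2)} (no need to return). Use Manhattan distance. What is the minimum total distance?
17
(one optimal route: (2, 1) → (-1, 2) → (1, -3) → (5, -5))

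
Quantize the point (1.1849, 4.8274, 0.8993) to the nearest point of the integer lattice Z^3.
(1, 5, 1)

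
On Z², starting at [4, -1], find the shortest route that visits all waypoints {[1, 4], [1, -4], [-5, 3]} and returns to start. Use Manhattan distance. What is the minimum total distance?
34
(one optimal route: (4, -1) → (1, 4) → (-5, 3) → (1, -4) → (4, -1))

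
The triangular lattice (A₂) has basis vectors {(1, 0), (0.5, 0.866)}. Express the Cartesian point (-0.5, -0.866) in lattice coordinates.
-b₂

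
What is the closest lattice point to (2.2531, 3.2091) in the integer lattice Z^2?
(2, 3)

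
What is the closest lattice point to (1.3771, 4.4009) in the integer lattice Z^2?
(1, 4)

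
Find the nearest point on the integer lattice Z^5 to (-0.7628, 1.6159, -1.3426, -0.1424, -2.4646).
(-1, 2, -1, 0, -2)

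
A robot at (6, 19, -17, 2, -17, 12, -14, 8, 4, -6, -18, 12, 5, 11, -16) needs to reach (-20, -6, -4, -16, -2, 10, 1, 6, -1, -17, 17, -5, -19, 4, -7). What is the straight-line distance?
67.9559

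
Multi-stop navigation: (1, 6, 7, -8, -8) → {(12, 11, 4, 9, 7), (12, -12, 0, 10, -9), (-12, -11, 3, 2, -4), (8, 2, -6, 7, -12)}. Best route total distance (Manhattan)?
163
(one optimal route: (1, 6, 7, -8, -8) → (-12, -11, 3, 2, -4) → (12, -12, 0, 10, -9) → (8, 2, -6, 7, -12) → (12, 11, 4, 9, 7))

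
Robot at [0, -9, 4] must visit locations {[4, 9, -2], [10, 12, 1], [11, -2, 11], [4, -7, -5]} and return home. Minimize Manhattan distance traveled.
96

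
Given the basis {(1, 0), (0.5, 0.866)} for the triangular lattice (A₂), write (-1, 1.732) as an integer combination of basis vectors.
-2b₁ + 2b₂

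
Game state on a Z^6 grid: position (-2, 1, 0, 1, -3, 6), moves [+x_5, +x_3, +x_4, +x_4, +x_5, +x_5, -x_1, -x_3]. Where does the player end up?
(-3, 1, 0, 3, 0, 6)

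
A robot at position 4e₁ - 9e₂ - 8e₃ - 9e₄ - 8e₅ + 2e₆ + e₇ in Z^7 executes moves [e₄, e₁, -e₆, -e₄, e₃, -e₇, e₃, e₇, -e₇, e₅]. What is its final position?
(5, -9, -6, -9, -7, 1, 0)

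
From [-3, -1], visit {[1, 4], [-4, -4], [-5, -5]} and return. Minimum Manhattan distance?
30
(one optimal route: (-3, -1) → (1, 4) → (-4, -4) → (-5, -5) → (-3, -1))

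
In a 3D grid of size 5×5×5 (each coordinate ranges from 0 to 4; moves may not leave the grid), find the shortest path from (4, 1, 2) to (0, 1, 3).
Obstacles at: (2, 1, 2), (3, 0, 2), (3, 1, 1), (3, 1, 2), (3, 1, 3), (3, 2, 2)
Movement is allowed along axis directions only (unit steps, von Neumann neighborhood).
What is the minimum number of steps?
7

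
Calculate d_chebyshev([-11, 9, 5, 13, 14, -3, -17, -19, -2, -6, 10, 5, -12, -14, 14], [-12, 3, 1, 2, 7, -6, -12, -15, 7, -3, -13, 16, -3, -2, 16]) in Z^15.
23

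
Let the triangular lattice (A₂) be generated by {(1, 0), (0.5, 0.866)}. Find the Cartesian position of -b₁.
(-1, 0)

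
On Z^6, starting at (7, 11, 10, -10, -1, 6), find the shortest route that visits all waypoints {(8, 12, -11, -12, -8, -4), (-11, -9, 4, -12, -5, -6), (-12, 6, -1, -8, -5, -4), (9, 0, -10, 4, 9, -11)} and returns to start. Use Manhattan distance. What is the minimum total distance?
252
(one optimal route: (7, 11, 10, -10, -1, 6) → (8, 12, -11, -12, -8, -4) → (9, 0, -10, 4, 9, -11) → (-11, -9, 4, -12, -5, -6) → (-12, 6, -1, -8, -5, -4) → (7, 11, 10, -10, -1, 6))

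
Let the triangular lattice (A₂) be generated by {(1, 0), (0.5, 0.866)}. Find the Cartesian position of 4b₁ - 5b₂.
(1.5, -4.33)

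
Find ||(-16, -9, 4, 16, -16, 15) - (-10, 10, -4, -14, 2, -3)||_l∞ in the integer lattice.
30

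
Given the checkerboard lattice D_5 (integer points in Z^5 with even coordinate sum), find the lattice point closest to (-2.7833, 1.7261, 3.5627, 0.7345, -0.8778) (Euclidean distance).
(-3, 2, 3, 1, -1)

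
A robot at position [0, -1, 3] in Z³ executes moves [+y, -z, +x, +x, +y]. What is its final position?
(2, 1, 2)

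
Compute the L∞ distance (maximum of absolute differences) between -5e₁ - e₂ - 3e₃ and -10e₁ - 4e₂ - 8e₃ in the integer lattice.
5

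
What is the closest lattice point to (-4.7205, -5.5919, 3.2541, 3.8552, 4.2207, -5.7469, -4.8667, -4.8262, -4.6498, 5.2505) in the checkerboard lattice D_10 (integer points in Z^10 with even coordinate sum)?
(-5, -6, 3, 4, 4, -6, -5, -5, -5, 5)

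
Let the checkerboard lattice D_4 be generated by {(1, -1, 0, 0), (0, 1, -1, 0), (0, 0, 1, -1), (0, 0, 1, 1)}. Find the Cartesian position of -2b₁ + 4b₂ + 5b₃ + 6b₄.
(-2, 6, 7, 1)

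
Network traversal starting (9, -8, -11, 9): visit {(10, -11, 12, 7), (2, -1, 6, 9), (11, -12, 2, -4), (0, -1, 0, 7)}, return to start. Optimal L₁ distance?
120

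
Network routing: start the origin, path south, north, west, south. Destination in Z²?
(-1, -1)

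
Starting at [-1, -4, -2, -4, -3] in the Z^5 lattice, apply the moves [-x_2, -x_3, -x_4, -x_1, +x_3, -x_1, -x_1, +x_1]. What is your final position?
(-3, -5, -2, -5, -3)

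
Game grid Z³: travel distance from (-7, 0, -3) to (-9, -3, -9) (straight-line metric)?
7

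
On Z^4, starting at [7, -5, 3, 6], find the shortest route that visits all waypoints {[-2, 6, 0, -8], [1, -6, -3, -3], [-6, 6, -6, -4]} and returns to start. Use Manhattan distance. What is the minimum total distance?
96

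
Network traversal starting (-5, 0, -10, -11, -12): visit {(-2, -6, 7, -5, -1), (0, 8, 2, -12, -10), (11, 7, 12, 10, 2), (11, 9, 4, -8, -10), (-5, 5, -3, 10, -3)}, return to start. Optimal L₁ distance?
208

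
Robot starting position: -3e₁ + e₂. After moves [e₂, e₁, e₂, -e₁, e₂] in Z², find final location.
(-3, 4)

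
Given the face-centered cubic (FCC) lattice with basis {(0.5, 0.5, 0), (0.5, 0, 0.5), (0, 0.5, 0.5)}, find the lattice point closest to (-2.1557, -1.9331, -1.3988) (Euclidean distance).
(-2.5, -2, -1.5)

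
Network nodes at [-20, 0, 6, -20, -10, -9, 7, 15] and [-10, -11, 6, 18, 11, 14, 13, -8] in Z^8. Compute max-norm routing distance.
38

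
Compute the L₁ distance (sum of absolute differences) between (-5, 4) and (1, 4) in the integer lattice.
6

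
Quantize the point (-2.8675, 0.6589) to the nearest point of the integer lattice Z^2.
(-3, 1)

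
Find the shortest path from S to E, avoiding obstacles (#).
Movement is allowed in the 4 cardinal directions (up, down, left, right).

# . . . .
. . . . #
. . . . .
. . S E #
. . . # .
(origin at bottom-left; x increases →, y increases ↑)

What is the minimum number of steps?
1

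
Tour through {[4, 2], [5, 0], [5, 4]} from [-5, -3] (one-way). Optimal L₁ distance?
19
(one optimal route: (-5, -3) → (5, 0) → (4, 2) → (5, 4))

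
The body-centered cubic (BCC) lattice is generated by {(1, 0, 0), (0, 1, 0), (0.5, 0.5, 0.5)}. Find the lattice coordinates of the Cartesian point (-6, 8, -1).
-5b₁ + 9b₂ - 2b₃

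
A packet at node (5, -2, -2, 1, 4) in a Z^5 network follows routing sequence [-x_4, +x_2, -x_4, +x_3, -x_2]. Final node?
(5, -2, -1, -1, 4)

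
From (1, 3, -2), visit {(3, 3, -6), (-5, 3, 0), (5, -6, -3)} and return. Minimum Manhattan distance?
50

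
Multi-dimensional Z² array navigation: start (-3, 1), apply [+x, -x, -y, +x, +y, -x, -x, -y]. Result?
(-4, 0)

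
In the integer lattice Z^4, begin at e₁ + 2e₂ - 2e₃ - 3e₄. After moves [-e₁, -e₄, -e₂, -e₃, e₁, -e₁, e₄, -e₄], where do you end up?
(0, 1, -3, -4)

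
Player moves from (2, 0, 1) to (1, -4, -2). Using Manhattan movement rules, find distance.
8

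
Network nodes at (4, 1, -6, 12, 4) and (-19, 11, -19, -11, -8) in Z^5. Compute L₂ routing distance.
38.3536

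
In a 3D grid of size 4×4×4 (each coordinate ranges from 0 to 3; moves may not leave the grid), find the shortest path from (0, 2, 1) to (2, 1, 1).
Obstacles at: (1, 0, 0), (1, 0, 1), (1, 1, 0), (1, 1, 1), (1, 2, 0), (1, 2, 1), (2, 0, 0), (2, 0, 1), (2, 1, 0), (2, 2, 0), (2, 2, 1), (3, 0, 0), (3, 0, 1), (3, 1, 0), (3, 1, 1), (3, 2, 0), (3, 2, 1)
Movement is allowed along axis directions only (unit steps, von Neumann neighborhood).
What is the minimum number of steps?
5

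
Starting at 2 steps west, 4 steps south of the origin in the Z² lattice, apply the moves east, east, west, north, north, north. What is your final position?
(-1, -1)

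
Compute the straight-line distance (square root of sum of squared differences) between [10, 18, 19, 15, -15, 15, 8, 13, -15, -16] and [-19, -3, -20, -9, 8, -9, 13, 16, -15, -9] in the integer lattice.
67.5796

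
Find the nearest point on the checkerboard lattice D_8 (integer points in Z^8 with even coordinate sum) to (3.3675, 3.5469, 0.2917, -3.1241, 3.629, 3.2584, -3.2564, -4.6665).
(3, 3, 0, -3, 4, 3, -3, -5)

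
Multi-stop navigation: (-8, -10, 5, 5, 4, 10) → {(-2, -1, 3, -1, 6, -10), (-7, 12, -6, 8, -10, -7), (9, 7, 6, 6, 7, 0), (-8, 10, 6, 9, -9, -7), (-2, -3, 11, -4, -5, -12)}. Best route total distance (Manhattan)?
178
(one optimal route: (-8, -10, 5, 5, 4, 10) → (9, 7, 6, 6, 7, 0) → (-2, -1, 3, -1, 6, -10) → (-2, -3, 11, -4, -5, -12) → (-8, 10, 6, 9, -9, -7) → (-7, 12, -6, 8, -10, -7))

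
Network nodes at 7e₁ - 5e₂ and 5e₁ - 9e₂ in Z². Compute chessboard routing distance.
4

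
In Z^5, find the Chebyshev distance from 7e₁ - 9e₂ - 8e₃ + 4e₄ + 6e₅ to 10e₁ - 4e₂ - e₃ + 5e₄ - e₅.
7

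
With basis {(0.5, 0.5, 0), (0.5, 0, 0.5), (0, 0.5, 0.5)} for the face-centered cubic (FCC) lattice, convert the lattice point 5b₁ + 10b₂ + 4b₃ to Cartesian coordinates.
(7.5, 4.5, 7)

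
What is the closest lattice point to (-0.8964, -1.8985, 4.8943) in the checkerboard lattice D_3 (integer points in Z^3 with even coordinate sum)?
(-1, -2, 5)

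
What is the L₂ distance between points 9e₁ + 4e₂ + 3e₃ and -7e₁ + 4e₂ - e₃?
16.4924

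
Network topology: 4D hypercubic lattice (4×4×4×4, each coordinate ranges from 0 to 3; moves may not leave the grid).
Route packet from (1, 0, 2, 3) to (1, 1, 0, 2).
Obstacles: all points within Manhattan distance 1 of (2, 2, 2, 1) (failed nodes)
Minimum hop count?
4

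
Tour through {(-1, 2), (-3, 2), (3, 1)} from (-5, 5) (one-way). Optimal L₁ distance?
12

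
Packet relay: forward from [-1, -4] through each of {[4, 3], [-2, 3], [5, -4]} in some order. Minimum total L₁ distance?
20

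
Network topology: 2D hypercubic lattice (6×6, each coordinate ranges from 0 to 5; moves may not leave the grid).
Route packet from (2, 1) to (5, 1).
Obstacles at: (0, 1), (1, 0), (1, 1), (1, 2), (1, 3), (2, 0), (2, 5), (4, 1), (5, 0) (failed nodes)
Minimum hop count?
5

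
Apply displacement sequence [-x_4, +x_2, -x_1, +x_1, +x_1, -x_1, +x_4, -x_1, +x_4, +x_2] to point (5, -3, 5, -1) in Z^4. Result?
(4, -1, 5, 0)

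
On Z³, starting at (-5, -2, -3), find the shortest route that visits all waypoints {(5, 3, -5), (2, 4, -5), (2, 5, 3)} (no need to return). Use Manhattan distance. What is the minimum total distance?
30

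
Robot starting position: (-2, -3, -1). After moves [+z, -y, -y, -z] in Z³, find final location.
(-2, -5, -1)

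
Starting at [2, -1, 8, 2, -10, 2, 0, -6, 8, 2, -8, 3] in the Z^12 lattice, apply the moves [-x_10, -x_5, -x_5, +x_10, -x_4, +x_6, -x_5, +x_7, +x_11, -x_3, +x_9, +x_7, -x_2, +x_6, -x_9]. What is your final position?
(2, -2, 7, 1, -13, 4, 2, -6, 8, 2, -7, 3)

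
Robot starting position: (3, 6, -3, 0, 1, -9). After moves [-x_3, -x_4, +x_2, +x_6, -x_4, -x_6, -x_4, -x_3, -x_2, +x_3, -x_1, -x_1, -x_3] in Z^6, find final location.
(1, 6, -5, -3, 1, -9)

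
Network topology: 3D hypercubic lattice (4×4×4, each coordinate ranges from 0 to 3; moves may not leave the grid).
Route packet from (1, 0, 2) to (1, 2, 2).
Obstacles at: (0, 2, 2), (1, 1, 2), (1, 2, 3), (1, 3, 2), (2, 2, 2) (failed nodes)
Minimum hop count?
4
(one shortest path: (1, 0, 2) → (1, 0, 1) → (1, 1, 1) → (1, 2, 1) → (1, 2, 2))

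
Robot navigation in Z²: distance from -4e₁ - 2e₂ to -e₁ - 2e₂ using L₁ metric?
3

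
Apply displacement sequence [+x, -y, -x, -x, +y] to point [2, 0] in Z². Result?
(1, 0)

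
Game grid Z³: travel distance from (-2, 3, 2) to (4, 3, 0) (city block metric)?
8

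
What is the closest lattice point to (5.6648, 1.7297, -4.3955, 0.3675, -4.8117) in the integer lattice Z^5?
(6, 2, -4, 0, -5)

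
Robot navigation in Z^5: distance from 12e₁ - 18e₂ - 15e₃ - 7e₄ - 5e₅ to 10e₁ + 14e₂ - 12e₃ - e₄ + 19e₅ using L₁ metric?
67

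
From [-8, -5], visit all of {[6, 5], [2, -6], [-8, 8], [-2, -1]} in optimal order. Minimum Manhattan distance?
51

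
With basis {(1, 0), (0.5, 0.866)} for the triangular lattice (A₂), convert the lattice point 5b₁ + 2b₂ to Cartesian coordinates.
(6, 1.732)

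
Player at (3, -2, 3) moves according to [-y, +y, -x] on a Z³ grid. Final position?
(2, -2, 3)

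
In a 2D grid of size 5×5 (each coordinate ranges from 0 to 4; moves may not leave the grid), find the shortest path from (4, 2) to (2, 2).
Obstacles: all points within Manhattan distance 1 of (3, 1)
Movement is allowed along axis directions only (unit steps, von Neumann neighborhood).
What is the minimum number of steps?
4
(one shortest path: (4, 2) → (4, 3) → (3, 3) → (2, 3) → (2, 2))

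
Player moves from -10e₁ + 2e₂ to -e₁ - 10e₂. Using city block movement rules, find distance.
21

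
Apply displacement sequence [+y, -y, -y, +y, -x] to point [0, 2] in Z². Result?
(-1, 2)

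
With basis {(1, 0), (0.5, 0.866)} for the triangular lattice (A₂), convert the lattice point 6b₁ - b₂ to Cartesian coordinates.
(5.5, -0.866)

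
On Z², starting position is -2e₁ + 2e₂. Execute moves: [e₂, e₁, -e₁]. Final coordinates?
(-2, 3)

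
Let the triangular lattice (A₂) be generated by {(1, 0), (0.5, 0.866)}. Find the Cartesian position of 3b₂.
(1.5, 2.598)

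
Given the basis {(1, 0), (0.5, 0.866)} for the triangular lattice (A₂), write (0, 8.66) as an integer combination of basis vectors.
-5b₁ + 10b₂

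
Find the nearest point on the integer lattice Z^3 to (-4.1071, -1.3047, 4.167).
(-4, -1, 4)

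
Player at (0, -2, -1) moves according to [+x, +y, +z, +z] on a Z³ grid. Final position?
(1, -1, 1)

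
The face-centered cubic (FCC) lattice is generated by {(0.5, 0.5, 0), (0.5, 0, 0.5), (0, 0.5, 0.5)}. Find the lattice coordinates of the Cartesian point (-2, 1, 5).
-6b₁ + 2b₂ + 8b₃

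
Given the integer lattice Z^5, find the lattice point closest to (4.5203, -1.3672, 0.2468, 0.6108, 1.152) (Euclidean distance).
(5, -1, 0, 1, 1)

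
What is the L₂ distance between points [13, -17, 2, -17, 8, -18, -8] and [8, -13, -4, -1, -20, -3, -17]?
37.7227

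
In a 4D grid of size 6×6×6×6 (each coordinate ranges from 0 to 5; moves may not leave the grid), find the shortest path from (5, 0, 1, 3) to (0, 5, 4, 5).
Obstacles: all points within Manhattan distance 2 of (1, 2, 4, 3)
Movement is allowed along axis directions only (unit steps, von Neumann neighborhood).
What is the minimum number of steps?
15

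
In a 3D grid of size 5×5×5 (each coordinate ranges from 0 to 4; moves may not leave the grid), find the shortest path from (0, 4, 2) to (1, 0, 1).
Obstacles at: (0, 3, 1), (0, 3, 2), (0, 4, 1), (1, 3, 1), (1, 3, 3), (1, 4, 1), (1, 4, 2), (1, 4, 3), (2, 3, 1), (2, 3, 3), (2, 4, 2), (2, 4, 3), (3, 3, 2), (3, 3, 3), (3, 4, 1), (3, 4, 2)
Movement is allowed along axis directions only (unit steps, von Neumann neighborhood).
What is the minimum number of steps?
8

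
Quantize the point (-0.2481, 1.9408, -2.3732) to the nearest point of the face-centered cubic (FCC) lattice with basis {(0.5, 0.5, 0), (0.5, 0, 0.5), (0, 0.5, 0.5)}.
(-0.5, 2, -2.5)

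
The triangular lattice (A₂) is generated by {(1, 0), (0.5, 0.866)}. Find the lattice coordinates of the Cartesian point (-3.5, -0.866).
-3b₁ - b₂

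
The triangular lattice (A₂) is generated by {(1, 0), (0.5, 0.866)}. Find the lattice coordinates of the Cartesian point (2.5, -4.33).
5b₁ - 5b₂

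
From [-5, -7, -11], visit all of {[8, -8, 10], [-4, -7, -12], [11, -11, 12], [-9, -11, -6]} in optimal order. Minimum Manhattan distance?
61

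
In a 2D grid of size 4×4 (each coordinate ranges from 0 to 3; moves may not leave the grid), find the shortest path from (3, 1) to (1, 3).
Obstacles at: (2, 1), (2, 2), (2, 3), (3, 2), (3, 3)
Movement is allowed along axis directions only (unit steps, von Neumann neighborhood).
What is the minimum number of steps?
6
(one shortest path: (3, 1) → (3, 0) → (2, 0) → (1, 0) → (1, 1) → (1, 2) → (1, 3))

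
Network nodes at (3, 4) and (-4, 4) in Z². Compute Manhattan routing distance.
7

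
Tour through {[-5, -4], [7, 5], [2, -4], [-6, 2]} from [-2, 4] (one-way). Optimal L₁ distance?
34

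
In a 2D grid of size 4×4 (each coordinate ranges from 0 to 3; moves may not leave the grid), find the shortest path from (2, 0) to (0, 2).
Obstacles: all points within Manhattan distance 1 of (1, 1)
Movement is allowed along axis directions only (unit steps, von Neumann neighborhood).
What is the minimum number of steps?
8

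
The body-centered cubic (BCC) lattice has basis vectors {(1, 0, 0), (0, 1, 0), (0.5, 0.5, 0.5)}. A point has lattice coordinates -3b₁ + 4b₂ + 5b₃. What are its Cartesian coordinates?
(-0.5, 6.5, 2.5)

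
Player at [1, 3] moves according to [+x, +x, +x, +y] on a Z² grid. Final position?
(4, 4)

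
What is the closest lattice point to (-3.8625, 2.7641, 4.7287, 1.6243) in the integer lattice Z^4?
(-4, 3, 5, 2)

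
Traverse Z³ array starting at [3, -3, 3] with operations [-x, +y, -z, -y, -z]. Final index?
(2, -3, 1)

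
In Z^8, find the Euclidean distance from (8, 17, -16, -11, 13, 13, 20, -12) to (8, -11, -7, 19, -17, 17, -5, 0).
58.7367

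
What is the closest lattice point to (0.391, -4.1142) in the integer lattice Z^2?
(0, -4)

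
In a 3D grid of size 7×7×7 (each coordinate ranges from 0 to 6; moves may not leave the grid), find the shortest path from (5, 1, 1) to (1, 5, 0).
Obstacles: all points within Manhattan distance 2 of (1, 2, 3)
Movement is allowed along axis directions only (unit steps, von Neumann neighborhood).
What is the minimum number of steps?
9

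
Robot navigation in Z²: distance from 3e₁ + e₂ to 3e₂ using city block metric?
5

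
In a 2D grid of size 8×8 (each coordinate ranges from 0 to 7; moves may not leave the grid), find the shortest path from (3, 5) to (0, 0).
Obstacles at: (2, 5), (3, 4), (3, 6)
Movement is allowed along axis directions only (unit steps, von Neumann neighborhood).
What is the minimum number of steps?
10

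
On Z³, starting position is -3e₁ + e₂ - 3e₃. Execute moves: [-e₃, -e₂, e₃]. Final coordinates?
(-3, 0, -3)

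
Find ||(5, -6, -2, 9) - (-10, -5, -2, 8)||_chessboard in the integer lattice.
15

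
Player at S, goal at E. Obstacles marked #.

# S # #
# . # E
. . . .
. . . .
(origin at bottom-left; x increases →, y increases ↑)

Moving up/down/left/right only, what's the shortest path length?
5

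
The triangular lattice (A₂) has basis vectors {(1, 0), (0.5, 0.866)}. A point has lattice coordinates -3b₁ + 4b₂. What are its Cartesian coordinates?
(-1, 3.464)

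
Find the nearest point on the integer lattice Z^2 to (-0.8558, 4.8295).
(-1, 5)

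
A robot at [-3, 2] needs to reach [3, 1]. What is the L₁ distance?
7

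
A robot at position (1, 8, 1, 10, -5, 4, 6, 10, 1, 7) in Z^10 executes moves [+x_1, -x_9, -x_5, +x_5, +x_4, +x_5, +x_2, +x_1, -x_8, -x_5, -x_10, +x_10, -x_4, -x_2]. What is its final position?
(3, 8, 1, 10, -5, 4, 6, 9, 0, 7)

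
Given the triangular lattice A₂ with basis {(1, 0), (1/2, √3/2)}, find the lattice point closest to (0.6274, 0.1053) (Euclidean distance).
(1, 0)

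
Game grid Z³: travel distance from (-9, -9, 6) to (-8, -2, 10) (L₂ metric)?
8.12404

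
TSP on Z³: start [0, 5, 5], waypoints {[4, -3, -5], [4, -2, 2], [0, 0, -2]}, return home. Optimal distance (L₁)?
44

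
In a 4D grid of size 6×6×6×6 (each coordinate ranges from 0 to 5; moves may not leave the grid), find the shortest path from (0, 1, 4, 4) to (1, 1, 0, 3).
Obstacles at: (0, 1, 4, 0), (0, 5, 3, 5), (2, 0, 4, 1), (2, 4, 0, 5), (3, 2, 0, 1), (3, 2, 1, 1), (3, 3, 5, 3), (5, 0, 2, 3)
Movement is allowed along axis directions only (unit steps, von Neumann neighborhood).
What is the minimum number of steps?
6
(one shortest path: (0, 1, 4, 4) → (1, 1, 4, 4) → (1, 1, 3, 4) → (1, 1, 2, 4) → (1, 1, 1, 4) → (1, 1, 0, 4) → (1, 1, 0, 3))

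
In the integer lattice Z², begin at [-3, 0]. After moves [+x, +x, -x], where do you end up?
(-2, 0)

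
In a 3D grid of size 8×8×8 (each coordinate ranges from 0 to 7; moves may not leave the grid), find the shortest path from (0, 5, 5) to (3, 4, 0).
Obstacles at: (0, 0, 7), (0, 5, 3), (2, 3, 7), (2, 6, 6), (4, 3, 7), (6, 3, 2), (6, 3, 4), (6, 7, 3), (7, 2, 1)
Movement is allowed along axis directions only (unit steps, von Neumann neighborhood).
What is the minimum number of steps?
9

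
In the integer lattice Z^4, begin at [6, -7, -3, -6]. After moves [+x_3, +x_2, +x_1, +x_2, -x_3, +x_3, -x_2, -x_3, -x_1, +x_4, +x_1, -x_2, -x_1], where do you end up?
(6, -7, -3, -5)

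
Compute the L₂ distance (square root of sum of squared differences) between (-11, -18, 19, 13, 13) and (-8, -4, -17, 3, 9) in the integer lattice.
40.2119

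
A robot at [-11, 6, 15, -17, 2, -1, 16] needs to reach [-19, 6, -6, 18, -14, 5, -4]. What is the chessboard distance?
35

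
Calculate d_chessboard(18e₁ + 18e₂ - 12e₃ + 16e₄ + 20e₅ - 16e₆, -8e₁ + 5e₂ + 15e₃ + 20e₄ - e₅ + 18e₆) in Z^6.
34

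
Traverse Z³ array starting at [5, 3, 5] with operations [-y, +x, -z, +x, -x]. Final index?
(6, 2, 4)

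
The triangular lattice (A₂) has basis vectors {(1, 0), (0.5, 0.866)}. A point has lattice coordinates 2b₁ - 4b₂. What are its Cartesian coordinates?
(0, -3.464)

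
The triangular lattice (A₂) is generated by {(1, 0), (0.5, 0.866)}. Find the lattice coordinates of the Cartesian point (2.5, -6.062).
6b₁ - 7b₂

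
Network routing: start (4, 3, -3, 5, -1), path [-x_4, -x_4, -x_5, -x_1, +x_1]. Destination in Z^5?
(4, 3, -3, 3, -2)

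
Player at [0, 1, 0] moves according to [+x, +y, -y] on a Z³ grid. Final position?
(1, 1, 0)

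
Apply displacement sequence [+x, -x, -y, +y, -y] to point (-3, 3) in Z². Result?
(-3, 2)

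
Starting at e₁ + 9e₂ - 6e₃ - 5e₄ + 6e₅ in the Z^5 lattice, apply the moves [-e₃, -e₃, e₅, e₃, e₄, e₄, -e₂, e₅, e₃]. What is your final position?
(1, 8, -6, -3, 8)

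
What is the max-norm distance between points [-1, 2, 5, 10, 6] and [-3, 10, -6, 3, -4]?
11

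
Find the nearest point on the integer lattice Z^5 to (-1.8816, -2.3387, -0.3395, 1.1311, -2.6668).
(-2, -2, 0, 1, -3)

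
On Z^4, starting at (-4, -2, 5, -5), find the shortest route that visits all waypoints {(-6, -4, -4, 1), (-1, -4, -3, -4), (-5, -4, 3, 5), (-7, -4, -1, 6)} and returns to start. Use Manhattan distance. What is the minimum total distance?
56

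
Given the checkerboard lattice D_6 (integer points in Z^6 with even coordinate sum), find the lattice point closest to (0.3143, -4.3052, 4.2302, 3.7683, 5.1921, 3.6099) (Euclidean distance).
(0, -4, 4, 4, 5, 3)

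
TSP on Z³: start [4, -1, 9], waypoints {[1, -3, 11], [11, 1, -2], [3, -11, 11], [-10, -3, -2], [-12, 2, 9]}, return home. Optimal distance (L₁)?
106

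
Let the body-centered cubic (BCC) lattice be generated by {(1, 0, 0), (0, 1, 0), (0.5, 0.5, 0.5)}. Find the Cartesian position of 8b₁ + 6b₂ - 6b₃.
(5, 3, -3)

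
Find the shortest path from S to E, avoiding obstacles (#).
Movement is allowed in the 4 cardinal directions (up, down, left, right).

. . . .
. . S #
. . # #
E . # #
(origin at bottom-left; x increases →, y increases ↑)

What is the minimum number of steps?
4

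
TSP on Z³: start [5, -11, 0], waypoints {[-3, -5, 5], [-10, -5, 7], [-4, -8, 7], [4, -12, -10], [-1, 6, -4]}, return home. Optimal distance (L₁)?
100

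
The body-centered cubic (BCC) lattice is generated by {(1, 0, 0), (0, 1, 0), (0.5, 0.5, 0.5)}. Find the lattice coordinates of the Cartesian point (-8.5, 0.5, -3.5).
-5b₁ + 4b₂ - 7b₃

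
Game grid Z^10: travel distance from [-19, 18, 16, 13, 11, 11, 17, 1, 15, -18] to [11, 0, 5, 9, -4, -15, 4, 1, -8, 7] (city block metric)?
165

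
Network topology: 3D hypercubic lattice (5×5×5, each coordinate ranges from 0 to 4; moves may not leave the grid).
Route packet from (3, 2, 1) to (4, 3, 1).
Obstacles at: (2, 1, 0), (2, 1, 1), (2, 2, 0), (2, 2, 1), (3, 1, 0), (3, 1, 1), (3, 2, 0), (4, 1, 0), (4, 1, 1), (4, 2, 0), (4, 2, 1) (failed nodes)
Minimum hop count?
2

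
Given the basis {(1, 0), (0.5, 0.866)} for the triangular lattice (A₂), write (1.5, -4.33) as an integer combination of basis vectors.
4b₁ - 5b₂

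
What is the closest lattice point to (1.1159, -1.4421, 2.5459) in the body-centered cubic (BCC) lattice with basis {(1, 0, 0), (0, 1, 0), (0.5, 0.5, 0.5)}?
(1.5, -1.5, 2.5)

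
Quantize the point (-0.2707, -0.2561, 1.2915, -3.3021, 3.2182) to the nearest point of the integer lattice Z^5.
(0, 0, 1, -3, 3)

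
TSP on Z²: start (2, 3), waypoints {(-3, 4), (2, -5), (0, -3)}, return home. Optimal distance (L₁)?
28
(one optimal route: (2, 3) → (-3, 4) → (0, -3) → (2, -5) → (2, 3))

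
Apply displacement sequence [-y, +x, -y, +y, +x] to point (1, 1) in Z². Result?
(3, 0)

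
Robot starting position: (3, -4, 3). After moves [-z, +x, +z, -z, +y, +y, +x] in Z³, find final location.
(5, -2, 2)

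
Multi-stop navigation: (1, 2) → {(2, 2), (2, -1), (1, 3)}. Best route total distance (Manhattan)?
6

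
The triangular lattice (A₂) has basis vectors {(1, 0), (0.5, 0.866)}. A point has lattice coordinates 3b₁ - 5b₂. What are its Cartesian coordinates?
(0.5, -4.33)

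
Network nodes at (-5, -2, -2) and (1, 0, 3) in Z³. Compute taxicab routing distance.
13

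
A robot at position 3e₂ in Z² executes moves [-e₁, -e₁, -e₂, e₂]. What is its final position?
(-2, 3)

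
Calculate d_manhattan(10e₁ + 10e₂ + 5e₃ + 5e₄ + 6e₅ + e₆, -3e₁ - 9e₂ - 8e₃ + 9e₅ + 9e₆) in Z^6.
61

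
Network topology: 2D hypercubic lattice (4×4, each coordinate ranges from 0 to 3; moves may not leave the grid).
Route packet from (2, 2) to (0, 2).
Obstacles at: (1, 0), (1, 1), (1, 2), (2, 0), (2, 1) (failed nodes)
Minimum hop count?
4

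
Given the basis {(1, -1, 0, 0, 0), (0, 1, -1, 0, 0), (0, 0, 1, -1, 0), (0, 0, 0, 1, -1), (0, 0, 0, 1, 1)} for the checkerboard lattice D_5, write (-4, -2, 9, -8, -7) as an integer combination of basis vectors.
-4b₁ - 6b₂ + 3b₃ + b₄ - 6b₅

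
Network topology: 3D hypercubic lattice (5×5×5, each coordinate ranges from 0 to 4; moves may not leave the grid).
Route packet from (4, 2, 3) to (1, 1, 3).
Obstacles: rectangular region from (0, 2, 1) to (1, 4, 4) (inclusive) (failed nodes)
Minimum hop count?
4
(one shortest path: (4, 2, 3) → (3, 2, 3) → (2, 2, 3) → (2, 1, 3) → (1, 1, 3))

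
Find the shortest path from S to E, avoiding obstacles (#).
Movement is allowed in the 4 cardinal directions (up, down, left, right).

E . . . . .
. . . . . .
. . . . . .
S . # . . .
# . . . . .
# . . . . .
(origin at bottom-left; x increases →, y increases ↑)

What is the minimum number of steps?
3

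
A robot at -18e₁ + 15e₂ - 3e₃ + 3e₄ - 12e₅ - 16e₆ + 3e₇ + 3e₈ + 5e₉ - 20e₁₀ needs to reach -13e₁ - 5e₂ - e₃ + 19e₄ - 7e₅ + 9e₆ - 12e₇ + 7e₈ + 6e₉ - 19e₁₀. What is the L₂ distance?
39.724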